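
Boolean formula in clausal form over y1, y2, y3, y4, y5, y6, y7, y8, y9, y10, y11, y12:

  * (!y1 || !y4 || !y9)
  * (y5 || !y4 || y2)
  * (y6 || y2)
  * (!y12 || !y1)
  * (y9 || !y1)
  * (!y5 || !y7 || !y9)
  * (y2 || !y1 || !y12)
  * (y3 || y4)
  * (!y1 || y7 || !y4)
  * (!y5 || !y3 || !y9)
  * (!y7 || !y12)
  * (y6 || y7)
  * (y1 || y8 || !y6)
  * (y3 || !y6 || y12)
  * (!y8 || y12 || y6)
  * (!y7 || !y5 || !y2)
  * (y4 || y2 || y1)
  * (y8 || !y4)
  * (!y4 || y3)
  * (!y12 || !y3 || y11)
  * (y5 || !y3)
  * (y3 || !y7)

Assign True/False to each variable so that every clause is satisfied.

y1=False, y2=True, y3=True, y4=True, y5=True, y6=True, y7=False, y8=True, y9=False, y10=False, y11=True, y12=True

Pure literal: y11 appears only positively; assign y11 = True.
Try y1 = False.
The remaining clauses are satisfied by y2 = True, y3 = True, y4 = True, y5 = True, y6 = True, y7 = False, y8 = True, y9 = False, y10 = False, y12 = True.
Check each clause:
  1. (!y4 || !y1 || !y9) — !y1 is true.
  2. (y5 || !y4 || y2) — y2 is true.
  3. (y6 || y2) — y2 is true.
  4. (!y12 || !y1) — !y1 is true.
  5. (y9 || !y1) — !y1 is true.
  6. (!y9 || !y5 || !y7) — !y7 is true.
  7. (y2 || !y1 || !y12) — y2 is true.
  8. (y3 || y4) — y3 is true.
  9. (!y1 || !y4 || y7) — !y1 is true.
  10. (!y5 || !y3 || !y9) — !y9 is true.
  11. (!y7 || !y12) — !y7 is true.
  12. (y7 || y6) — y6 is true.
  13. (y8 || !y6 || y1) — y8 is true.
  14. (y3 || y12 || !y6) — y3 is true.
  15. (!y8 || y12 || y6) — y12 is true.
  16. (!y5 || !y2 || !y7) — !y7 is true.
  17. (y2 || y4 || y1) — y2 is true.
  18. (!y4 || y8) — y8 is true.
  19. (y3 || !y4) — y3 is true.
  20. (y11 || !y3 || !y12) — y11 is true.
  21. (!y3 || y5) — y5 is true.
  22. (y3 || !y7) — !y7 is true.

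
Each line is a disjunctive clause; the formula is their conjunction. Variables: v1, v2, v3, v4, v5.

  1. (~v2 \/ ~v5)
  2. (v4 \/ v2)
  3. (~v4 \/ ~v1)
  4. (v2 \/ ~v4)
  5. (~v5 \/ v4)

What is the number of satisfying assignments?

6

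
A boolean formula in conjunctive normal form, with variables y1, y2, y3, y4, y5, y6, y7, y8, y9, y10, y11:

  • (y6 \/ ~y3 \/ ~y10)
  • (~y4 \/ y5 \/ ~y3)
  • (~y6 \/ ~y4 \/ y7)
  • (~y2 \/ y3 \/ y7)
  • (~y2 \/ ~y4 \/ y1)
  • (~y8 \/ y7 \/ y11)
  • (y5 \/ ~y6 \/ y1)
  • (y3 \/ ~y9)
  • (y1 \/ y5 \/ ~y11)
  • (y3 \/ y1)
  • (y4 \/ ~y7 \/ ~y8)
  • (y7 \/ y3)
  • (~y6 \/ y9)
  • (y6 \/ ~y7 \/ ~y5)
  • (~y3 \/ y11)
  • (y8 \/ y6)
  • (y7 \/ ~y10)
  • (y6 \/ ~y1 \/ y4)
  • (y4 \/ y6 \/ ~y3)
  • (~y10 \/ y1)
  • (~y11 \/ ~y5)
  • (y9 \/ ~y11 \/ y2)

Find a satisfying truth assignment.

y1=T, y2=F, y3=T, y4=F, y5=F, y6=T, y7=T, y8=F, y9=T, y10=T, y11=T

Set y1 = True and propagate.
Set y2 = False and propagate.
Branch on y3: take y3 = True.
  then y11 is forced to True.
  then y5 is forced to False.
  then y4 is forced to False.
  then y6 is forced to True.
  then y9 is forced to True.
The remaining clauses are satisfied by y7 = True, y8 = False, y10 = True.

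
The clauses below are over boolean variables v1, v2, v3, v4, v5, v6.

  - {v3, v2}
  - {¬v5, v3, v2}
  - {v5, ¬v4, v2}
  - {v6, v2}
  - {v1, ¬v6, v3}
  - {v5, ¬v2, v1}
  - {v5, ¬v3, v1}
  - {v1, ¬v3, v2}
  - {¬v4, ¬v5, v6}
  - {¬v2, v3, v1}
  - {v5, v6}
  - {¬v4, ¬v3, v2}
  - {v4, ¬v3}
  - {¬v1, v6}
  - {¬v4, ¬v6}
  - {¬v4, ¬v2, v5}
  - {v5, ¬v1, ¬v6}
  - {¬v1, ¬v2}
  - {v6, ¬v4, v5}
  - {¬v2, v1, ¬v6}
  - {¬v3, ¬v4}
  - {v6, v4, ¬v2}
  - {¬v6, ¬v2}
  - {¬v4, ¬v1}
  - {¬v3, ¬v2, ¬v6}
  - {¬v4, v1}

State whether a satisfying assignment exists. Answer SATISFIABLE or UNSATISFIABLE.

UNSATISFIABLE

v2 = True:
  propagation gives v1=False, v5=True, v3=True, v4=True; an empty clause results — contradiction.
v2 = False:
  propagation gives v3=True, v6=True, v1=True, v4=False; an empty clause results — contradiction.
Every branch closes, so no satisfying assignment exists.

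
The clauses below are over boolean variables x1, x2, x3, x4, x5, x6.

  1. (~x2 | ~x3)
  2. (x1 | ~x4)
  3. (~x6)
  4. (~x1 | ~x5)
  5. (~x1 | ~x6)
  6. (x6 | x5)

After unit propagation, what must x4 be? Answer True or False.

False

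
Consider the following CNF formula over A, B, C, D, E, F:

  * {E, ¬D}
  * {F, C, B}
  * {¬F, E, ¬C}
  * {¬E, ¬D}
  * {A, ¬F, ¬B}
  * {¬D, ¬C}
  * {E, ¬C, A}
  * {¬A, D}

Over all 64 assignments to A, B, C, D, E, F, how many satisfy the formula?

Satisfying assignments:
  A=0 B=0 C=0 D=0 E=0 F=1
  A=0 B=0 C=0 D=0 E=1 F=1
  A=0 B=0 C=1 D=0 E=1 F=0
  A=0 B=0 C=1 D=0 E=1 F=1
  A=0 B=1 C=0 D=0 E=0 F=0
  A=0 B=1 C=0 D=0 E=1 F=0
  A=0 B=1 C=1 D=0 E=1 F=0
That's 7 in total.

7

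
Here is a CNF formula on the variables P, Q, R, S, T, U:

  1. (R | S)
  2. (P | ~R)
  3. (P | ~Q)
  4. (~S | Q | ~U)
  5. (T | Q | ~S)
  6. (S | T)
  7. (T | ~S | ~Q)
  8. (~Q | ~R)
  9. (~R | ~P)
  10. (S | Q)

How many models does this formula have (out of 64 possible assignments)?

The models are:
  P=F Q=F R=F S=T T=T U=F
  P=T Q=F R=F S=T T=T U=F
  P=T Q=T R=F S=T T=T U=F
  P=T Q=T R=F S=T T=T U=T
That's 4 in total.

4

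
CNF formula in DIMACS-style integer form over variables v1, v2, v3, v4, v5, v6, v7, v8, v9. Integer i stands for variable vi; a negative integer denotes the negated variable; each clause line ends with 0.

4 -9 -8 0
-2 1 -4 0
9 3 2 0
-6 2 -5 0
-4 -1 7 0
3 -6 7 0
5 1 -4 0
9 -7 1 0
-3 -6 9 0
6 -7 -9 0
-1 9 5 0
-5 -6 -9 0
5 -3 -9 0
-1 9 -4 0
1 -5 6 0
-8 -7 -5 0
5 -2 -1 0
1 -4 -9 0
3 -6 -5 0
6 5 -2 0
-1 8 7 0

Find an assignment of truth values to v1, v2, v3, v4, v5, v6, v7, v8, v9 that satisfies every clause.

v1=T, v2=T, v3=T, v4=F, v5=T, v6=F, v7=T, v8=F, v9=F

Check each clause:
  1. (v4 \/ ~v9 \/ ~v8) — ~v8 is true.
  2. (~v2 \/ v1 \/ ~v4) — v1 is true.
  3. (v2 \/ v3 \/ v9) — v2 is true.
  4. (v2 \/ ~v6 \/ ~v5) — v2 is true.
  5. (~v1 \/ ~v4 \/ v7) — ~v4 is true.
  6. (~v6 \/ v7 \/ v3) — ~v6 is true.
  7. (v5 \/ v1 \/ ~v4) — v1 is true.
  8. (v9 \/ ~v7 \/ v1) — v1 is true.
  9. (~v3 \/ ~v6 \/ v9) — ~v6 is true.
  10. (~v9 \/ v6 \/ ~v7) — ~v9 is true.
  11. (~v1 \/ v9 \/ v5) — v5 is true.
  12. (~v5 \/ ~v9 \/ ~v6) — ~v6 is true.
  13. (v5 \/ ~v9 \/ ~v3) — v5 is true.
  14. (~v1 \/ v9 \/ ~v4) — ~v4 is true.
  15. (~v5 \/ v1 \/ v6) — v1 is true.
  16. (~v7 \/ ~v5 \/ ~v8) — ~v8 is true.
  17. (~v1 \/ v5 \/ ~v2) — v5 is true.
  18. (~v9 \/ ~v4 \/ v1) — v1 is true.
  19. (v3 \/ ~v5 \/ ~v6) — v3 is true.
  20. (v5 \/ v6 \/ ~v2) — v5 is true.
  21. (v8 \/ v7 \/ ~v1) — v7 is true.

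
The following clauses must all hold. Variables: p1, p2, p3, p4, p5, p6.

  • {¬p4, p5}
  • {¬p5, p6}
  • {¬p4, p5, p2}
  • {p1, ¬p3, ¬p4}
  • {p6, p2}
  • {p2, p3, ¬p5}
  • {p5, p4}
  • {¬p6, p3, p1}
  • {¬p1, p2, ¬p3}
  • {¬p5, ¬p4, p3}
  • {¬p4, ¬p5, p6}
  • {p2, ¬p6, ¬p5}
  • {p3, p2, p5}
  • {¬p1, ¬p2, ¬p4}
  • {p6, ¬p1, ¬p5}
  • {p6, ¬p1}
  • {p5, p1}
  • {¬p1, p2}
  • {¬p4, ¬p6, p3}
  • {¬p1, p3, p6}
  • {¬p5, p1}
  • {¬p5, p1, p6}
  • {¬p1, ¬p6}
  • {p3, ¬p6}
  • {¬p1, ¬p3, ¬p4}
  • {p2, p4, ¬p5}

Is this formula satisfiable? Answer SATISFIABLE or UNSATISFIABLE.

UNSATISFIABLE

p5 = True:
  propagation gives p6=True, p2=True, p1=True; an empty clause results — contradiction.
p5 = False:
  propagation gives p4=False; an empty clause results — contradiction.
Every branch closes, so no satisfying assignment exists.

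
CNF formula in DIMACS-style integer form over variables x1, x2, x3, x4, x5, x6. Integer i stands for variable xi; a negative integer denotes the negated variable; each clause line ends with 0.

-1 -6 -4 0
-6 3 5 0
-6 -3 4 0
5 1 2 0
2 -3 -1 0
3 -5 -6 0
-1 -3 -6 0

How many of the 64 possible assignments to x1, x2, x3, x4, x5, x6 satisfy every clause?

27

Case analysis on x3 and x6:
  x3=T, x6=T: remaining (x1,x2,x4,x5) ∈ {(F,F,T,T); (F,T,T,F); (F,T,T,T)} — 3.
  x3=T, x6=F: x4 free; 5 ways for (x1,x2,x5) × 2^1 = 10.
  x3=F, x6=T: a clause becomes empty — 0.
  x3=F, x6=F: x4 free; 7 ways for (x1,x2,x5) × 2^1 = 14.
Total: 3 + 10 + 0 + 14 = 27.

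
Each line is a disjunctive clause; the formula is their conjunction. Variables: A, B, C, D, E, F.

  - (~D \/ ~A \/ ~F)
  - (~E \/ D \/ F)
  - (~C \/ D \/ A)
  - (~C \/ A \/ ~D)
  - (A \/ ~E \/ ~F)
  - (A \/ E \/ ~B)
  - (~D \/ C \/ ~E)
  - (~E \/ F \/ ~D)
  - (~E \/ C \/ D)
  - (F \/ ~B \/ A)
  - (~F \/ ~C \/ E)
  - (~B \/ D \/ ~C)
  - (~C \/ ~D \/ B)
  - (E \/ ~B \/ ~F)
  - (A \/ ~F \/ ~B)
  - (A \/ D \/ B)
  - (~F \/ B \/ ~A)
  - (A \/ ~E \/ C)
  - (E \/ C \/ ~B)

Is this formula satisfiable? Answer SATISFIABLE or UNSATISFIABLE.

SATISFIABLE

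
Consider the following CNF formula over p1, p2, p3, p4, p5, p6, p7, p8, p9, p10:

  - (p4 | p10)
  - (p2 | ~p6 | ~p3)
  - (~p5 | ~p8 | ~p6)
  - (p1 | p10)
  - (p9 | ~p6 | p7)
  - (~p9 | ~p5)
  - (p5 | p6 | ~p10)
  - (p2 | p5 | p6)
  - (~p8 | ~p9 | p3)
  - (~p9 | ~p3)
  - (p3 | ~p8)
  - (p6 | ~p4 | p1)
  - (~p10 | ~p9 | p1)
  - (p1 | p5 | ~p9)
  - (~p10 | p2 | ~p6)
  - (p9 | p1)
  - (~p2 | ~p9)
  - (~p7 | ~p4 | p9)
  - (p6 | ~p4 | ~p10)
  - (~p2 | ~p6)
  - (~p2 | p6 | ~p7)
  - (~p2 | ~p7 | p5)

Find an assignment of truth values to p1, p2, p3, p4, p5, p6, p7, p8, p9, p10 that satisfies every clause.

p1 occurs only positively in the remaining clauses — set p1 = True.
Pure literal: p8 appears only negated; assign p8 = False.
Try p2 = True.
  then p9 is forced to False.
  then p6 is forced to False.
  then p7 is forced to False.
Try p4 = True.
  then p10 is forced to False.
p3, p5 are now unconstrained; take p3 = False, p5 = False.
Check each clause:
  1. (p10 | p4) — p4 is true.
  2. (~p6 | p2 | ~p3) — p2 is true.
  3. (~p5 | ~p6 | ~p8) — ~p8 is true.
  4. (p10 | p1) — p1 is true.
  5. (~p6 | p7 | p9) — ~p6 is true.
  6. (~p9 | ~p5) — ~p5 is true.
  7. (~p10 | p6 | p5) — ~p10 is true.
  8. (p5 | p2 | p6) — p2 is true.
  9. (~p8 | ~p9 | p3) — ~p8 is true.
  10. (~p9 | ~p3) — ~p3 is true.
  11. (p3 | ~p8) — ~p8 is true.
  12. (~p4 | p6 | p1) — p1 is true.
  13. (~p9 | p1 | ~p10) — p1 is true.
  14. (~p9 | p5 | p1) — p1 is true.
  15. (~p10 | p2 | ~p6) — ~p6 is true.
  16. (p1 | p9) — p1 is true.
  17. (~p9 | ~p2) — ~p9 is true.
  18. (~p7 | ~p4 | p9) — ~p7 is true.
  19. (~p10 | ~p4 | p6) — ~p10 is true.
  20. (~p2 | ~p6) — ~p6 is true.
  21. (~p2 | ~p7 | p6) — ~p7 is true.
  22. (~p7 | p5 | ~p2) — ~p7 is true.

p1 = True, p2 = True, p3 = False, p4 = True, p5 = False, p6 = False, p7 = False, p8 = False, p9 = False, p10 = False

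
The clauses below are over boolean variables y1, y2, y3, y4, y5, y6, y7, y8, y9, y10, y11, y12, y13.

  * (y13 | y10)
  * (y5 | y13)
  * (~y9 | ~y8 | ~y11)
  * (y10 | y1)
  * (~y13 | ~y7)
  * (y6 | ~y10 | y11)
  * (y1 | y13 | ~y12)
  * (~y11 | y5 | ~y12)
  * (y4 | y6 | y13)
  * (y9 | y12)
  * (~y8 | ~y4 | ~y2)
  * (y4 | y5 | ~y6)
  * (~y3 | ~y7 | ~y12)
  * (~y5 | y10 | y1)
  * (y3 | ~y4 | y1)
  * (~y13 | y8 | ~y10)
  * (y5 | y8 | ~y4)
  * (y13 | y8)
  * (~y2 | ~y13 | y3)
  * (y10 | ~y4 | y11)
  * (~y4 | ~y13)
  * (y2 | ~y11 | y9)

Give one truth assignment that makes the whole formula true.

Pure literal: y1 appears only positively; assign y1 = True.
Pure literal: y7 appears only negated; assign y7 = False.
Branch on y2: take y2 = False.
Try y4 = False.
Try y5 = False.
  then y13 is forced to True.
  then y6 is forced to False.
The remaining clauses are satisfied by y3 = True, y8 = False, y9 = True, y10 = False, y11 = False, y12 = True.
Every clause has at least one true literal under this assignment.
Check each clause:
  1. (y13 | y10) — y13 is true.
  2. (y5 | y13) — y13 is true.
  3. (~y9 | ~y11 | ~y8) — ~y8 is true.
  4. (y10 | y1) — y1 is true.
  5. (~y7 | ~y13) — ~y7 is true.
  6. (y11 | ~y10 | y6) — ~y10 is true.
  7. (y13 | ~y12 | y1) — y1 is true.
  8. (y5 | ~y12 | ~y11) — ~y11 is true.
  9. (y13 | y6 | y4) — y13 is true.
  10. (y12 | y9) — y9 is true.
  11. (~y8 | ~y4 | ~y2) — ~y8 is true.
  12. (y4 | y5 | ~y6) — ~y6 is true.
  13. (~y7 | ~y12 | ~y3) — ~y7 is true.
  14. (y10 | ~y5 | y1) — y1 is true.
  15. (y1 | ~y4 | y3) — y1 is true.
  16. (~y13 | ~y10 | y8) — ~y10 is true.
  17. (y5 | ~y4 | y8) — ~y4 is true.
  18. (y8 | y13) — y13 is true.
  19. (~y13 | y3 | ~y2) — y3 is true.
  20. (y10 | y11 | ~y4) — ~y4 is true.
  21. (~y4 | ~y13) — ~y4 is true.
  22. (y9 | ~y11 | y2) — y9 is true.

y1=T, y2=F, y3=T, y4=F, y5=F, y6=F, y7=F, y8=F, y9=T, y10=F, y11=F, y12=T, y13=T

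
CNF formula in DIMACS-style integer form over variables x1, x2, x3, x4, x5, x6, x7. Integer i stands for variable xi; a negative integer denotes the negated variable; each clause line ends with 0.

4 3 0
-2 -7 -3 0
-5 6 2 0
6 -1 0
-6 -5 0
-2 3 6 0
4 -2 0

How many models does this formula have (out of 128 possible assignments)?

26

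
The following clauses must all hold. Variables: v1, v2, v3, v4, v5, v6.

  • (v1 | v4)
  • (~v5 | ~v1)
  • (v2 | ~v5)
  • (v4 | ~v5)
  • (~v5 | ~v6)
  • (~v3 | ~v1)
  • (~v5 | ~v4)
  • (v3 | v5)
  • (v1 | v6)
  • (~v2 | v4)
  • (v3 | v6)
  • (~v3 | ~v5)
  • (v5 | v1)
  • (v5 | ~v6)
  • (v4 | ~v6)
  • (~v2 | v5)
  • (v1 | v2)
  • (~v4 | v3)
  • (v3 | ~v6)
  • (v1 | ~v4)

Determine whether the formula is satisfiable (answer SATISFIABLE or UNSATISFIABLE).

UNSATISFIABLE

v5 = True:
  propagation gives v1=False, v4=True; an empty clause results — contradiction.
v5 = False:
  propagation gives v3=True, v1=False; an empty clause results — contradiction.
Every branch closes, so no satisfying assignment exists.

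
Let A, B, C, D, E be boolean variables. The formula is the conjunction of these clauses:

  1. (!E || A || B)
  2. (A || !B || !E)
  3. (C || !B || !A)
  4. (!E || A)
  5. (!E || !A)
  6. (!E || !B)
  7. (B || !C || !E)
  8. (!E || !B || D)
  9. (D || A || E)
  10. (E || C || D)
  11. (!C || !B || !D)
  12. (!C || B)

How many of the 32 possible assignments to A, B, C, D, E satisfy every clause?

Satisfying assignments:
  A=F B=F C=F D=T E=F
  A=F B=T C=F D=T E=F
  A=T B=F C=F D=T E=F
  A=T B=T C=T D=F E=F
That's 4 in total.

4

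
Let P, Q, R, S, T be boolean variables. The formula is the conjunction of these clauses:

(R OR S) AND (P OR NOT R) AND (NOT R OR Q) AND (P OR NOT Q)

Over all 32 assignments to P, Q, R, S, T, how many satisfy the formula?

10

Split on R, then P.
  R=1, P=1: remaining (Q,S,T) ∈ {(1,0,0); (1,0,1); (1,1,0); (1,1,1)} — 4.
  R=1, P=0: a clause becomes empty — 0.
  R=0, P=1: remaining (Q,S,T) ∈ {(0,1,0); (0,1,1); (1,1,0); (1,1,1)} — 4.
  R=0, P=0: remaining (Q,S,T) ∈ {(0,1,0); (0,1,1)} — 2.
Total: 4 + 0 + 4 + 2 = 10.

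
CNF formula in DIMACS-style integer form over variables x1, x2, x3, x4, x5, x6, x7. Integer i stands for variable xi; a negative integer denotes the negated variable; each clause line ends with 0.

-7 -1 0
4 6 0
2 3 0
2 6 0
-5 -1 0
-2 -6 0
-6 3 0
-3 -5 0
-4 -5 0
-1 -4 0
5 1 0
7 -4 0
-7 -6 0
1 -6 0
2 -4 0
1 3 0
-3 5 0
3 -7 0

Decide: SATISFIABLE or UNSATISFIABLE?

UNSATISFIABLE

x1 = True:
  propagation gives x7=False, x5=False, x4=False, x6=True; an empty clause results — contradiction.
x1 = False:
  propagation gives x5=True, x3=False; an empty clause results — contradiction.
Every branch closes, so no satisfying assignment exists.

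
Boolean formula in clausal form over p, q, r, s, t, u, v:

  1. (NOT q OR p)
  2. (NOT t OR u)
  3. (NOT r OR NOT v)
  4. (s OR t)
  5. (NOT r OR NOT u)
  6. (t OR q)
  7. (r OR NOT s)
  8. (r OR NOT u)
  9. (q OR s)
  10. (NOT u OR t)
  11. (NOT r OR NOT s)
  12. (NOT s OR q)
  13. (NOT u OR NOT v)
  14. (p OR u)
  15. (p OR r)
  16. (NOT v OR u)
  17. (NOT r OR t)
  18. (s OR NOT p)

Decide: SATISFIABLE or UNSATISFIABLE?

UNSATISFIABLE

r = True:
  propagation gives v=False, u=False, t=False; an empty clause results — contradiction.
r = False:
  propagation gives s=False, t=True, u=True; an empty clause results — contradiction.
Every branch closes, so no satisfying assignment exists.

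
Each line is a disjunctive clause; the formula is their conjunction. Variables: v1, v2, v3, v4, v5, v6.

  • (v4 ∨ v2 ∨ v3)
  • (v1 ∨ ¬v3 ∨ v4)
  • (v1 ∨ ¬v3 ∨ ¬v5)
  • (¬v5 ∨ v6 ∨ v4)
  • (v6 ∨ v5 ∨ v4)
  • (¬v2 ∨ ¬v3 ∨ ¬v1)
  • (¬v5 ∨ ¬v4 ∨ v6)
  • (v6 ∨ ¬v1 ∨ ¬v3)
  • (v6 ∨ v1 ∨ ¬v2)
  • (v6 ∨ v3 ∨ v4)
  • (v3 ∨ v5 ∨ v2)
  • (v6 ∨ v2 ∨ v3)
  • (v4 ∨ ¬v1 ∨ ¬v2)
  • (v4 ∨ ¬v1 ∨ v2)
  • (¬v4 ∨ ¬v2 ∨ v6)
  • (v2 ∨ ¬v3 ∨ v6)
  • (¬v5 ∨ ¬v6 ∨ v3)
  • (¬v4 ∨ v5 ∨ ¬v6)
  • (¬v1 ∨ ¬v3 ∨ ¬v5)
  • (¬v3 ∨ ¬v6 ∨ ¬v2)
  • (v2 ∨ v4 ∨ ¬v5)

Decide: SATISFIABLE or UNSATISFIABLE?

SATISFIABLE

Branch on v1: take v1 = False.
Try v2 = True.
  then v6 is forced to True.
  then v3 is forced to False.
  then v5 is forced to False.
  then v4 is forced to False.
Every clause has at least one true literal under this assignment.
So v1=F  v2=T  v3=F  v4=F  v5=F  v6=T is a satisfying assignment.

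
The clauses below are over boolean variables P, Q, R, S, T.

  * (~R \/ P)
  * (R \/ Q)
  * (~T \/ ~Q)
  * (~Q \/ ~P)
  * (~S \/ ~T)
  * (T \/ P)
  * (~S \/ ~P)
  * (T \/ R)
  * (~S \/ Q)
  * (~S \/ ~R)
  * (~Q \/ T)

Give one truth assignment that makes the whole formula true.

P=T  Q=F  R=T  S=F  T=T

Check each clause:
  1. (~R \/ P) — P is true.
  2. (R \/ Q) — R is true.
  3. (~Q \/ ~T) — ~Q is true.
  4. (~Q \/ ~P) — ~Q is true.
  5. (~T \/ ~S) — ~S is true.
  6. (T \/ P) — P is true.
  7. (~S \/ ~P) — ~S is true.
  8. (R \/ T) — R is true.
  9. (Q \/ ~S) — ~S is true.
  10. (~R \/ ~S) — ~S is true.
  11. (~Q \/ T) — T is true.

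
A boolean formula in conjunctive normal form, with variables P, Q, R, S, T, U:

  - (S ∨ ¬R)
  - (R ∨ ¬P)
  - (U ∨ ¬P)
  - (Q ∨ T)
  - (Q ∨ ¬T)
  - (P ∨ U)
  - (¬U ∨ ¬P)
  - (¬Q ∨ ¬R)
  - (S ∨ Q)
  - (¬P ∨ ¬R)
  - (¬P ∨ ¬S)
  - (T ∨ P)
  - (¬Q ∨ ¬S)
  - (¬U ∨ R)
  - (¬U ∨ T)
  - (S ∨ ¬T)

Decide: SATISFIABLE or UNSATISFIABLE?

UNSATISFIABLE

P = True:
  propagation gives R=True; an empty clause results — contradiction.
P = False:
  propagation gives U=True, T=True, Q=True, R=False; an empty clause results — contradiction.
Every branch closes, so no satisfying assignment exists.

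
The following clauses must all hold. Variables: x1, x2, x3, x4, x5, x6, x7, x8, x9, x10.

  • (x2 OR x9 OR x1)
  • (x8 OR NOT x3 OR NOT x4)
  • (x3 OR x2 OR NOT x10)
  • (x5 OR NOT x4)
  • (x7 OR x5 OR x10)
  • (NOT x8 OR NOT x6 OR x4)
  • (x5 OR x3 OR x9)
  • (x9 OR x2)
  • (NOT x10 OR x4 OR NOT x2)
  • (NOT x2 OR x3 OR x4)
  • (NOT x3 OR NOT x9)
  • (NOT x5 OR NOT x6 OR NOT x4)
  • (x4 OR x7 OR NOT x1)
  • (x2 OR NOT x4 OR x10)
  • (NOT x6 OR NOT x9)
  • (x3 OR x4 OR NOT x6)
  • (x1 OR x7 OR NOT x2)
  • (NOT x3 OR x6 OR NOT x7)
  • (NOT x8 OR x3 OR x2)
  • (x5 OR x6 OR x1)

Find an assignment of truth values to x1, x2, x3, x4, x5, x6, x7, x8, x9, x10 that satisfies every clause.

x1=1  x2=1  x3=0  x4=1  x5=1  x6=0  x7=1  x8=1  x9=1  x10=1

Check each clause:
  1. (x2 OR x1 OR x9) — x1 is true.
  2. (NOT x4 OR x8 OR NOT x3) — x8 is true.
  3. (x3 OR x2 OR NOT x10) — x2 is true.
  4. (x5 OR NOT x4) — x5 is true.
  5. (x10 OR x5 OR x7) — x10 is true.
  6. (x4 OR NOT x8 OR NOT x6) — NOT x6 is true.
  7. (x5 OR x9 OR x3) — x9 is true.
  8. (x9 OR x2) — x9 is true.
  9. (x4 OR NOT x10 OR NOT x2) — x4 is true.
  10. (NOT x2 OR x4 OR x3) — x4 is true.
  11. (NOT x9 OR NOT x3) — NOT x3 is true.
  12. (NOT x4 OR NOT x5 OR NOT x6) — NOT x6 is true.
  13. (NOT x1 OR x4 OR x7) — x4 is true.
  14. (x2 OR NOT x4 OR x10) — x2 is true.
  15. (NOT x6 OR NOT x9) — NOT x6 is true.
  16. (x4 OR NOT x6 OR x3) — NOT x6 is true.
  17. (x1 OR NOT x2 OR x7) — x1 is true.
  18. (x6 OR NOT x3 OR NOT x7) — NOT x3 is true.
  19. (x3 OR NOT x8 OR x2) — x2 is true.
  20. (x5 OR x1 OR x6) — x1 is true.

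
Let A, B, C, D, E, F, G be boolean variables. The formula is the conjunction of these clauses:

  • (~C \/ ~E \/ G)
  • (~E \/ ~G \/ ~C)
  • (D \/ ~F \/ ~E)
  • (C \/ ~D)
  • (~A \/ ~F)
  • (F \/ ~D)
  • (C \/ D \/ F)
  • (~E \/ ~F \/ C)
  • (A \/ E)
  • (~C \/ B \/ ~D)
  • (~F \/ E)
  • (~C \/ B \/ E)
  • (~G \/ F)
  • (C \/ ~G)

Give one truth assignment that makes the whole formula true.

Pure literal: B appears only positively; assign B = True.
Try A = True.
  then F is forced to False.
  then D is forced to False.
  then C is forced to True.
  then G is forced to False.
  then E is forced to False.

A = T, B = T, C = T, D = F, E = F, F = F, G = F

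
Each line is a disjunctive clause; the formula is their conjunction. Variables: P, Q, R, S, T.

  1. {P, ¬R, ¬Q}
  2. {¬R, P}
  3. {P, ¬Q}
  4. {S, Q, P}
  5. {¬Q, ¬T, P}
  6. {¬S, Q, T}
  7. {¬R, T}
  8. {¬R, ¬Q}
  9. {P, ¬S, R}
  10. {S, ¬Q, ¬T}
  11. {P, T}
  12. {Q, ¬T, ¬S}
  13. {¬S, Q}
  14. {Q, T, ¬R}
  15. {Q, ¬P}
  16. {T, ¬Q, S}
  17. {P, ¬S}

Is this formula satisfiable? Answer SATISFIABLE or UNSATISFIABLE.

SATISFIABLE

Branch on P: take P = True.
  then Q is forced to True.
  then R is forced to False.
For the remaining variables, S = True, T = True works.
So P=T, Q=T, R=F, S=T, T=T is a satisfying assignment.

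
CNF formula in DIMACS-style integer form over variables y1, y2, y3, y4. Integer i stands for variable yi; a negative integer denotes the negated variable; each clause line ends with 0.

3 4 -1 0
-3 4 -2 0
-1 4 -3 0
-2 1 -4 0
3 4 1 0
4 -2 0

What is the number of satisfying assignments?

The models are:
  y1=F y2=F y3=F y4=T
  y1=F y2=F y3=T y4=F
  y1=F y2=F y3=T y4=T
  y1=T y2=F y3=F y4=T
  y1=T y2=F y3=T y4=T
  y1=T y2=T y3=F y4=T
  y1=T y2=T y3=T y4=T
That's 7 in total.

7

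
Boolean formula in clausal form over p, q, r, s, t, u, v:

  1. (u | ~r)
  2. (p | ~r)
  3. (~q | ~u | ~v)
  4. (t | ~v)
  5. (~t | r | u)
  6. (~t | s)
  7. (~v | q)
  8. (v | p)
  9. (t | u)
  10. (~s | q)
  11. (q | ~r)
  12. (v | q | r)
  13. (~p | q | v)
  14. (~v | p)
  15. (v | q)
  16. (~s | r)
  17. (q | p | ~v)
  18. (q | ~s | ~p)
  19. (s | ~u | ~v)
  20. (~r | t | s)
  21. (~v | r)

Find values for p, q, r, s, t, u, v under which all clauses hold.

p=1  q=1  r=0  s=0  t=0  u=1  v=0

Try p = True.
For the remaining variables, q = True, r = False, s = False, t = False, u = True, v = False works.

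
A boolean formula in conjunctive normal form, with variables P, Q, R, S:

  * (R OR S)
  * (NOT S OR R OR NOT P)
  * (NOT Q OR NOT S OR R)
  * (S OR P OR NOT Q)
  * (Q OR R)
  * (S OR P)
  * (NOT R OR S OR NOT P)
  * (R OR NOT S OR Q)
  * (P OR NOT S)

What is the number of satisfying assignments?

Satisfying assignments:
  P=T Q=F R=T S=T
  P=T Q=T R=T S=T
That's 2 in total.

2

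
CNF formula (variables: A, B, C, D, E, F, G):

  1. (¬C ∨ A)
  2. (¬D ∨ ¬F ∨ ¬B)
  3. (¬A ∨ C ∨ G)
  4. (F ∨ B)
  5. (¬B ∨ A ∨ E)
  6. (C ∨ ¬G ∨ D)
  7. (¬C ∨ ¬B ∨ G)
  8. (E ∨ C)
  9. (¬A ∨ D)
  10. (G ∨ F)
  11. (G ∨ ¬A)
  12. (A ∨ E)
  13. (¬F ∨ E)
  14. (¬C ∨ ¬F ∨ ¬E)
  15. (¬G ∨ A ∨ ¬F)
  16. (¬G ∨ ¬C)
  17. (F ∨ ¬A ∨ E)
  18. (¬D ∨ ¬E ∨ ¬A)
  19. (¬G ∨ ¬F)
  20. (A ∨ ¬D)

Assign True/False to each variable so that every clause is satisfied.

A = False, B = False, C = False, D = False, E = True, F = True, G = False

Check each clause:
  1. (¬C ∨ A) — ¬C is true.
  2. (¬B ∨ ¬D ∨ ¬F) — ¬D is true.
  3. (¬A ∨ G ∨ C) — ¬A is true.
  4. (F ∨ B) — F is true.
  5. (A ∨ E ∨ ¬B) — E is true.
  6. (D ∨ C ∨ ¬G) — ¬G is true.
  7. (¬B ∨ ¬C ∨ G) — ¬C is true.
  8. (C ∨ E) — E is true.
  9. (¬A ∨ D) — ¬A is true.
  10. (G ∨ F) — F is true.
  11. (G ∨ ¬A) — ¬A is true.
  12. (A ∨ E) — E is true.
  13. (¬F ∨ E) — E is true.
  14. (¬E ∨ ¬F ∨ ¬C) — ¬C is true.
  15. (¬F ∨ ¬G ∨ A) — ¬G is true.
  16. (¬C ∨ ¬G) — ¬G is true.
  17. (¬A ∨ E ∨ F) — E is true.
  18. (¬E ∨ ¬D ∨ ¬A) — ¬D is true.
  19. (¬F ∨ ¬G) — ¬G is true.
  20. (A ∨ ¬D) — ¬D is true.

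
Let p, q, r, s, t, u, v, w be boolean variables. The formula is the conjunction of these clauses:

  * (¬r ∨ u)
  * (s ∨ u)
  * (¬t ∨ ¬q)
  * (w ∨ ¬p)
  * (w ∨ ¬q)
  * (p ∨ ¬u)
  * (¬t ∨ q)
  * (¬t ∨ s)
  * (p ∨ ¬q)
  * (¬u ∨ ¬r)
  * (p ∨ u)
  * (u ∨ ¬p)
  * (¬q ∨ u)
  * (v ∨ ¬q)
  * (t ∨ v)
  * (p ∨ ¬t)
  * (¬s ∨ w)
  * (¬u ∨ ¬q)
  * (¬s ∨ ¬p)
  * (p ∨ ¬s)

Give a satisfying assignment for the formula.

p=True, q=False, r=False, s=False, t=False, u=True, v=True, w=True

Check each clause:
  1. (¬r ∨ u) — ¬r is true.
  2. (u ∨ s) — u is true.
  3. (¬q ∨ ¬t) — ¬t is true.
  4. (w ∨ ¬p) — w is true.
  5. (w ∨ ¬q) — w is true.
  6. (¬u ∨ p) — p is true.
  7. (q ∨ ¬t) — ¬t is true.
  8. (¬t ∨ s) — ¬t is true.
  9. (p ∨ ¬q) — p is true.
  10. (¬u ∨ ¬r) — ¬r is true.
  11. (u ∨ p) — p is true.
  12. (¬p ∨ u) — u is true.
  13. (¬q ∨ u) — ¬q is true.
  14. (¬q ∨ v) — ¬q is true.
  15. (t ∨ v) — v is true.
  16. (p ∨ ¬t) — p is true.
  17. (¬s ∨ w) — w is true.
  18. (¬q ∨ ¬u) — ¬q is true.
  19. (¬s ∨ ¬p) — ¬s is true.
  20. (p ∨ ¬s) — p is true.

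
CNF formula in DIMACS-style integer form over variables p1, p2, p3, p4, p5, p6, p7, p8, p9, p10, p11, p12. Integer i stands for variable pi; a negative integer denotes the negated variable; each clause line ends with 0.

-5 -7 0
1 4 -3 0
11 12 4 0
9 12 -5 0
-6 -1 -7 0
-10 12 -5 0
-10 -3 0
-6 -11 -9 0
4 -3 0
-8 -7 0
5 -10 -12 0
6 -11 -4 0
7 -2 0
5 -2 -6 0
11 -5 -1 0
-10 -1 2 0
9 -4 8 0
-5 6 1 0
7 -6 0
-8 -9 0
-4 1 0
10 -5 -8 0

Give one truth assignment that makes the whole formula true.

p1=True, p2=True, p3=False, p4=False, p5=False, p6=False, p7=True, p8=False, p9=True, p10=False, p11=False, p12=True

p3 occurs only negated in the remaining clauses — set p3 = False.
Branch on p1: take p1 = True.
Branch on p2: take p2 = True.
  then p7 is forced to True.
  then p5 is forced to False.
  then p6 is forced to False.
  then p8 is forced to False.
Try p4 = False.
The remaining clauses are satisfied by p9 = True, p10 = False, p11 = False, p12 = True.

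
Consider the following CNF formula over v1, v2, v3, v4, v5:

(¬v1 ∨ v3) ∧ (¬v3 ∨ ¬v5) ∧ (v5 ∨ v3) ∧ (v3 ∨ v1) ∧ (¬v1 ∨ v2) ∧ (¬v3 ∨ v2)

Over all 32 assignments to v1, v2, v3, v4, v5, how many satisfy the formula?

4

Satisfying assignments:
  v1=0 v2=1 v3=1 v4=0 v5=0
  v1=0 v2=1 v3=1 v4=1 v5=0
  v1=1 v2=1 v3=1 v4=0 v5=0
  v1=1 v2=1 v3=1 v4=1 v5=0
That's 4 in total.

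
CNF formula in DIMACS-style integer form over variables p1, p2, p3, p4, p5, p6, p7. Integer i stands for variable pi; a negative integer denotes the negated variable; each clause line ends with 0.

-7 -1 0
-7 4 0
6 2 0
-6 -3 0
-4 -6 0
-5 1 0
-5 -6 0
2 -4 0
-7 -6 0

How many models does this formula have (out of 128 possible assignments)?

Split on p6, then p4.
  p6=T, p4=T: a clause becomes empty — 0.
  p6=T, p4=F: remaining (p1,p2,p3,p5,p7) ∈ {(F,F,F,F,F); (F,T,F,F,F); (T,F,F,F,F); (T,T,F,F,F)} — 4.
  p6=F, p4=T: p3 free; 4 ways for (p1,p2,p5,p7) × 2^1 = 8.
  p6=F, p4=F: p3 free; 3 ways for (p1,p2,p5,p7) × 2^1 = 6.
Total: 0 + 4 + 8 + 6 = 18.

18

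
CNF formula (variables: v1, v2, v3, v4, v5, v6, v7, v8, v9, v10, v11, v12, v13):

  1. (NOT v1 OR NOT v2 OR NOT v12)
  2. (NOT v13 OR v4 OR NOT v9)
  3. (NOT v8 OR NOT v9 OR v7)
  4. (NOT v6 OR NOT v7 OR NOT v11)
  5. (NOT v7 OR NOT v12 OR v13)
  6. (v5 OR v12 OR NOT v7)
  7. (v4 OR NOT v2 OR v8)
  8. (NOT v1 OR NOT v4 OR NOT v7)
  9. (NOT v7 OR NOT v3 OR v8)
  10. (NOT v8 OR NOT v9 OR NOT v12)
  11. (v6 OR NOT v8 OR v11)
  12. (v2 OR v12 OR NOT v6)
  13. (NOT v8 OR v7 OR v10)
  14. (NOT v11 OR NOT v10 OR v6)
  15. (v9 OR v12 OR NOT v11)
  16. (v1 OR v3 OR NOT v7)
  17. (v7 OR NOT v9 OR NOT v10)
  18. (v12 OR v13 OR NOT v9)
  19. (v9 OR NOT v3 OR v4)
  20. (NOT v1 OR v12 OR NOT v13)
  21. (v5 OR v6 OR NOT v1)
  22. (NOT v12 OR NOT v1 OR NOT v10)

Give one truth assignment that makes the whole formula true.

v1 = False  v2 = False  v3 = False  v4 = True  v5 = False  v6 = True  v7 = False  v8 = False  v9 = False  v10 = True  v11 = False  v12 = True  v13 = True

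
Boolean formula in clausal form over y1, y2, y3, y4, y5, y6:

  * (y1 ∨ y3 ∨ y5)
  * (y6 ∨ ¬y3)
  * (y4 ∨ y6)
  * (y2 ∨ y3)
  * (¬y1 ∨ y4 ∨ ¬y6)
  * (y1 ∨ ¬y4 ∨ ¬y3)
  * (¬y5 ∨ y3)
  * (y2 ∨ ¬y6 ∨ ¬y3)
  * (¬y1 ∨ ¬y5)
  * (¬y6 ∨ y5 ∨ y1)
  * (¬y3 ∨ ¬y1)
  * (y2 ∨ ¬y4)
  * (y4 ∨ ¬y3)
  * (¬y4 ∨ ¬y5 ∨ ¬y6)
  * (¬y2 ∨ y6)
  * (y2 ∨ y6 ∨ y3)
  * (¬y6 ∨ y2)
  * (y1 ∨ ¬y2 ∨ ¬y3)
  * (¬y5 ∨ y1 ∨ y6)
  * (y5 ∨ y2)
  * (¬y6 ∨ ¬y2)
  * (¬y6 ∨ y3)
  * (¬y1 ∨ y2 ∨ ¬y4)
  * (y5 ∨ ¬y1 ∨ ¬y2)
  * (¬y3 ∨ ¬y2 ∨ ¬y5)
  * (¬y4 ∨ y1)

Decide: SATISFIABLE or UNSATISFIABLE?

y2 = True:
  propagation gives y6=True; an empty clause results — contradiction.
y2 = False:
  propagation gives y3=True, y6=True; an empty clause results — contradiction.
Every branch closes, so no satisfying assignment exists.

UNSATISFIABLE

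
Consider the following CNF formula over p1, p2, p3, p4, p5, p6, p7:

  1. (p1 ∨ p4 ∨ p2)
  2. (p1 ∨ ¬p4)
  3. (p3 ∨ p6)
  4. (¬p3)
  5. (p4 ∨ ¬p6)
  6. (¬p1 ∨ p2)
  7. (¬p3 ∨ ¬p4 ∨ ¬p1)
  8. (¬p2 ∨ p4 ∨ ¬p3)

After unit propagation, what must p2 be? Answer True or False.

True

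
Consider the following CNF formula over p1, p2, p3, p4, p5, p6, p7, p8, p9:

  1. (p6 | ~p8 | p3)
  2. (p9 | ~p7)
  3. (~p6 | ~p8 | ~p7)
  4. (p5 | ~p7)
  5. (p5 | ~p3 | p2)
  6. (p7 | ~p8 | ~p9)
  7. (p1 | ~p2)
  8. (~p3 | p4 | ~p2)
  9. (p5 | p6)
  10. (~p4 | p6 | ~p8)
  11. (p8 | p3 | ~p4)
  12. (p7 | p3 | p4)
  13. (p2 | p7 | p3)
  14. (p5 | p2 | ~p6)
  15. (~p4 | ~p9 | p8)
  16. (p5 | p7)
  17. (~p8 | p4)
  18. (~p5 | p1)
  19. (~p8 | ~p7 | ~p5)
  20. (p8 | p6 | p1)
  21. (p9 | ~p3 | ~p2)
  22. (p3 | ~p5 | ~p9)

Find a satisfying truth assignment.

p1 = True, p2 = False, p3 = True, p4 = True, p5 = True, p6 = True, p7 = False, p8 = False, p9 = False

Check each clause:
  1. (p3 | ~p8 | p6) — ~p8 is true.
  2. (p9 | ~p7) — ~p7 is true.
  3. (~p6 | ~p7 | ~p8) — ~p8 is true.
  4. (~p7 | p5) — ~p7 is true.
  5. (p2 | ~p3 | p5) — p5 is true.
  6. (~p9 | p7 | ~p8) — ~p8 is true.
  7. (~p2 | p1) — p1 is true.
  8. (~p2 | ~p3 | p4) — p4 is true.
  9. (p5 | p6) — p5 is true.
  10. (~p8 | ~p4 | p6) — ~p8 is true.
  11. (~p4 | p8 | p3) — p3 is true.
  12. (p4 | p7 | p3) — p3 is true.
  13. (p7 | p3 | p2) — p3 is true.
  14. (~p6 | p2 | p5) — p5 is true.
  15. (~p9 | p8 | ~p4) — ~p9 is true.
  16. (p5 | p7) — p5 is true.
  17. (~p8 | p4) — ~p8 is true.
  18. (~p5 | p1) — p1 is true.
  19. (~p8 | ~p5 | ~p7) — ~p8 is true.
  20. (p6 | p1 | p8) — p1 is true.
  21. (~p2 | p9 | ~p3) — ~p2 is true.
  22. (~p9 | p3 | ~p5) — p3 is true.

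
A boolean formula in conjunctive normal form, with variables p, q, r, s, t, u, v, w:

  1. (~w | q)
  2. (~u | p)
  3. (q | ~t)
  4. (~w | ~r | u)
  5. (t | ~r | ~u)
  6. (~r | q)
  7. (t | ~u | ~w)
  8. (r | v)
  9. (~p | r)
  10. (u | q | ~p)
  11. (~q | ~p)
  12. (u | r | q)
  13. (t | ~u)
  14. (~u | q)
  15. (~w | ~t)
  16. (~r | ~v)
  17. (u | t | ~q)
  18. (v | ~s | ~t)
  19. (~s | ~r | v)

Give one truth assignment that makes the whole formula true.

p = False, q = True, r = True, s = False, t = True, u = False, v = False, w = False

Check each clause:
  1. (~w | q) — ~w is true.
  2. (p | ~u) — ~u is true.
  3. (q | ~t) — q is true.
  4. (~r | u | ~w) — ~w is true.
  5. (~u | ~r | t) — ~u is true.
  6. (~r | q) — q is true.
  7. (~u | t | ~w) — ~w is true.
  8. (v | r) — r is true.
  9. (r | ~p) — r is true.
  10. (u | ~p | q) — q is true.
  11. (~q | ~p) — ~p is true.
  12. (q | u | r) — q is true.
  13. (~u | t) — ~u is true.
  14. (q | ~u) — q is true.
  15. (~w | ~t) — ~w is true.
  16. (~r | ~v) — ~v is true.
  17. (~q | u | t) — t is true.
  18. (v | ~s | ~t) — ~s is true.
  19. (~r | ~s | v) — ~s is true.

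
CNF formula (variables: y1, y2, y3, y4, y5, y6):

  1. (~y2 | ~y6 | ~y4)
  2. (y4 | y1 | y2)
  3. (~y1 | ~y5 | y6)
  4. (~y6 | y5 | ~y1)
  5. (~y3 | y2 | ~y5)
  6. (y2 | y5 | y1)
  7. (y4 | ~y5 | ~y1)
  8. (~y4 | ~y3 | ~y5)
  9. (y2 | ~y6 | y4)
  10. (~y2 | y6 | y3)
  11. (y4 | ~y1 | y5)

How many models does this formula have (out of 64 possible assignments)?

13

Split on y5, then y1.
  y5=T, y1=T: remaining (y2,y3,y4,y6) ∈ {(F,F,T,T)} — 1.
  y5=T, y1=F: 5 of the 16 assignments to (y2,y3,y4,y6) work.
  y5=F, y1=T: remaining (y2,y3,y4,y6) ∈ {(F,F,T,F); (F,T,T,F); (T,T,T,F)} — 3.
  y5=F, y1=F: remaining (y2,y3,y4,y6) ∈ {(T,F,F,T); (T,T,F,F); (T,T,F,T); (T,T,T,F)} — 4.
Total: 1 + 5 + 3 + 4 = 13.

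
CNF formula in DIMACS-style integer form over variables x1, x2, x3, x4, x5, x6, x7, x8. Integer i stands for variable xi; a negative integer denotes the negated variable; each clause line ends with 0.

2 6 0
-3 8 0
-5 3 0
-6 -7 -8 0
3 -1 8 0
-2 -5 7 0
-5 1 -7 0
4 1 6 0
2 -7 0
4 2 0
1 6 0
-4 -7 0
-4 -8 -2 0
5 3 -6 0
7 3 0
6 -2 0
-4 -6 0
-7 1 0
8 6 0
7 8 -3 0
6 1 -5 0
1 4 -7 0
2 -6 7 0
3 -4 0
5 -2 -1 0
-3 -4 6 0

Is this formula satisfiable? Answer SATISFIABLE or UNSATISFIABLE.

SATISFIABLE

Set x1 = False and propagate.
  then x6 is forced to True.
  then x4 is forced to False.
  then x2 is forced to True.
  then x7 is forced to False.
  then x5 is forced to False.
  then x3 is forced to True.
  then x8 is forced to True.
So x1=False, x2=True, x3=True, x4=False, x5=False, x6=True, x7=False, x8=True is a satisfying assignment.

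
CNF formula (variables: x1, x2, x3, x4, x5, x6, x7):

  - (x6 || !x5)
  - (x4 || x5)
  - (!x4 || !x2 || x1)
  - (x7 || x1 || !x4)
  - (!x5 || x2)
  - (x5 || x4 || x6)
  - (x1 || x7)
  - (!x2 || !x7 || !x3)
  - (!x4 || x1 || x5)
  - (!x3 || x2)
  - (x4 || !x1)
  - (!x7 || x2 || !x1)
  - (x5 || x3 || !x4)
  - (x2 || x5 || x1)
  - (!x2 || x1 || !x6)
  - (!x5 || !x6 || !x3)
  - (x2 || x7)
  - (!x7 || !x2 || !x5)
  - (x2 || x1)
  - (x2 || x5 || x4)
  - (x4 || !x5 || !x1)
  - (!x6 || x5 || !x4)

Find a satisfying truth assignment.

x1=T, x2=T, x3=T, x4=T, x5=F, x6=F, x7=F

Check each clause:
  1. (x6 || !x5) — !x5 is true.
  2. (x5 || x4) — x4 is true.
  3. (x1 || !x4 || !x2) — x1 is true.
  4. (x1 || !x4 || x7) — x1 is true.
  5. (x2 || !x5) — x2 is true.
  6. (x5 || x6 || x4) — x4 is true.
  7. (x7 || x1) — x1 is true.
  8. (!x2 || !x7 || !x3) — !x7 is true.
  9. (x5 || !x4 || x1) — x1 is true.
  10. (x2 || !x3) — x2 is true.
  11. (x4 || !x1) — x4 is true.
  12. (x2 || !x1 || !x7) — !x7 is true.
  13. (x5 || !x4 || x3) — x3 is true.
  14. (x1 || x2 || x5) — x1 is true.
  15. (!x2 || !x6 || x1) — x1 is true.
  16. (!x3 || !x6 || !x5) — !x6 is true.
  17. (x2 || x7) — x2 is true.
  18. (!x2 || !x5 || !x7) — !x7 is true.
  19. (x1 || x2) — x1 is true.
  20. (x5 || x2 || x4) — x2 is true.
  21. (!x5 || !x1 || x4) — !x5 is true.
  22. (!x6 || x5 || !x4) — !x6 is true.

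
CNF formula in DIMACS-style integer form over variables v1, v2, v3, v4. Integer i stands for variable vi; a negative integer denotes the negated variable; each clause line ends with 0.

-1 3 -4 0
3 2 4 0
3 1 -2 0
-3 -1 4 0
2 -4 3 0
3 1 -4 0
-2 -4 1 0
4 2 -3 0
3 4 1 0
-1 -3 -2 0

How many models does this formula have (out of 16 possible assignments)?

4

Satisfying assignments:
  v1=0 v2=0 v3=1 v4=1
  v1=0 v2=1 v3=1 v4=0
  v1=1 v2=0 v3=1 v4=1
  v1=1 v2=1 v3=0 v4=0
That's 4 in total.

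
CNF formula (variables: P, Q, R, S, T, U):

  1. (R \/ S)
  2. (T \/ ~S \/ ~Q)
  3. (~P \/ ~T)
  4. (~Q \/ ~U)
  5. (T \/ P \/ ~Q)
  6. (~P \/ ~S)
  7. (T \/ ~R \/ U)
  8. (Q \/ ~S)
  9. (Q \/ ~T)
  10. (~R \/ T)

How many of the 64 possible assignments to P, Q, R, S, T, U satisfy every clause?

3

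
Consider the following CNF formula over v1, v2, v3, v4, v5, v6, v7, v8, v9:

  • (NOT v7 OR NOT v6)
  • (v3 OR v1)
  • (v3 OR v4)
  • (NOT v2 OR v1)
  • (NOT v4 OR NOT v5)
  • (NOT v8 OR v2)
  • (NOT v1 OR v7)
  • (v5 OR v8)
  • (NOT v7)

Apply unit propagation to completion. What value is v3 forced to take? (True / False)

(NOT v7) stands alone — v7 = False.
In (NOT v1 OR v7), v7 is now false; NOT v1 must hold, so v1 = False.
From (v1 OR v3) and v1 = False: v3 = True.

True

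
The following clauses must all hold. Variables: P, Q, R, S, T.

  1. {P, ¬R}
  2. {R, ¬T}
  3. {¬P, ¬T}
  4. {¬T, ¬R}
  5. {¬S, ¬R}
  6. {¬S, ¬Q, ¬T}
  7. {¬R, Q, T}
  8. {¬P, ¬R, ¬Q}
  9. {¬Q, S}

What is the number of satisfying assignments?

The models are:
  P=F Q=F R=F S=F T=F
  P=F Q=F R=F S=T T=F
  P=F Q=T R=F S=T T=F
  P=T Q=F R=F S=F T=F
  P=T Q=F R=F S=T T=F
  P=T Q=T R=F S=T T=F
That's 6 in total.

6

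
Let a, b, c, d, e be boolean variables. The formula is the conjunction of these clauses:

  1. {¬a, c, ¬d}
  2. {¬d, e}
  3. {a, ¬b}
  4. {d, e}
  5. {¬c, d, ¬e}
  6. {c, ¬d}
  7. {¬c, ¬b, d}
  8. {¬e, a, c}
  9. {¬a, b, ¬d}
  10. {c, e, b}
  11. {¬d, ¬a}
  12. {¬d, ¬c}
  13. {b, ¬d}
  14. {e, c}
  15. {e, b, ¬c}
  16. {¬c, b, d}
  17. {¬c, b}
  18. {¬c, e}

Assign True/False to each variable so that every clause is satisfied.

a=T  b=T  c=F  d=F  e=T

Check each clause:
  1. {c, ¬d, ¬a} — ¬d is true.
  2. {¬d, e} — ¬d is true.
  3. {a, ¬b} — a is true.
  4. {d, e} — e is true.
  5. {¬e, d, ¬c} — ¬c is true.
  6. {c, ¬d} — ¬d is true.
  7. {¬b, ¬c, d} — ¬c is true.
  8. {c, a, ¬e} — a is true.
  9. {¬d, ¬a, b} — b is true.
  10. {b, c, e} — b is true.
  11. {¬a, ¬d} — ¬d is true.
  12. {¬c, ¬d} — ¬d is true.
  13. {¬d, b} — b is true.
  14. {c, e} — e is true.
  15. {¬c, e, b} — e is true.
  16. {¬c, d, b} — b is true.
  17. {b, ¬c} — b is true.
  18. {¬c, e} — ¬c is true.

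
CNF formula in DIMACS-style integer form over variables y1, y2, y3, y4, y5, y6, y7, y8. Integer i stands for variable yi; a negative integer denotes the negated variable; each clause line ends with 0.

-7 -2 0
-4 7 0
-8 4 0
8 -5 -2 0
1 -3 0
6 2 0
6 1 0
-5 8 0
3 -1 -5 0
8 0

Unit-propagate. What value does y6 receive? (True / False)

(y8) is a unit clause: y8 = True.
(y4 || !y8): since y8 = True, the clause reduces to (y4). y4 = True.
From (!y4 || y7) and y4 = True: y7 = True.
(!y2 || !y7): since y7 = True, the clause reduces to (!y2). y2 = False.
(y6 || y2) with y2 = False leaves only y6, so y6 = True.

True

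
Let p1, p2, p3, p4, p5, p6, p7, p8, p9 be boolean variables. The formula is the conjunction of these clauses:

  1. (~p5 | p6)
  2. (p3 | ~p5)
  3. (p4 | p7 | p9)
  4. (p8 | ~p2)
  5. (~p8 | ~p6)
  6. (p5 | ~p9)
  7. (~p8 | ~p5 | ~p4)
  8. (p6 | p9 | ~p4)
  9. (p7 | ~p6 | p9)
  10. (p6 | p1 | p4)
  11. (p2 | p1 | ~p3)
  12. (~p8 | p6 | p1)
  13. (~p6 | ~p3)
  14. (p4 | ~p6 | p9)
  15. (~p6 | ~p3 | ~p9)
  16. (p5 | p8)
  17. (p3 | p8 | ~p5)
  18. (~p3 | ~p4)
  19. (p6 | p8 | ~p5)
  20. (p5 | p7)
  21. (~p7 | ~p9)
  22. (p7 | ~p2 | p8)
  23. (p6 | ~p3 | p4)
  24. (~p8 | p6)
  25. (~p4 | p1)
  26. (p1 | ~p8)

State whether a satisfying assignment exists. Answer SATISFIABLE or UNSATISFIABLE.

UNSATISFIABLE

p6 = True:
  propagation gives p8=False, p2=False, p3=False, p5=False; an empty clause results — contradiction.
p6 = False:
  propagation gives p5=False, p9=False, p4=False, p7=True; an empty clause results — contradiction.
Every branch closes, so no satisfying assignment exists.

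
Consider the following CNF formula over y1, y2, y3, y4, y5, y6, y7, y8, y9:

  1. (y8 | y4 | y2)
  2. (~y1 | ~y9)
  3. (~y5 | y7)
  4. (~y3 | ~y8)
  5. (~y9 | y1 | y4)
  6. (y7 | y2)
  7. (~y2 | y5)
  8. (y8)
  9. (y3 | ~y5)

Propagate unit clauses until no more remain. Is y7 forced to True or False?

True

(y8) stands alone — y8 = True.
In (~y8 | ~y3), ~y8 is now false; ~y3 must hold, so y3 = False.
(y3 | ~y5) with y3 = False leaves only ~y5, so y5 = False.
(~y2 | y5): since y5 = False, the clause reduces to (~y2). y2 = False.
(y7 | y2): since y2 = False, the clause reduces to (y7). y7 = True.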